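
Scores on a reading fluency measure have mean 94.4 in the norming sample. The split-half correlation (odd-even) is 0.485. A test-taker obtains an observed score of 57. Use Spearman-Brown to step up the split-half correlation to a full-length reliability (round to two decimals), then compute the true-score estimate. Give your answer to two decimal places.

70.09

Spearman-Brown: ρ = 2r/(1 + r) = 2(0.485)/(1 + 0.485) = 0.9700/1.485 = 0.6532 → 0.65
T̂ = ρX + (1 − ρ)μ
  = 0.65 × 57 + 0.35 × 94.4
  = 37.05 + 33.040
  = 70.090
  ≈ 70.09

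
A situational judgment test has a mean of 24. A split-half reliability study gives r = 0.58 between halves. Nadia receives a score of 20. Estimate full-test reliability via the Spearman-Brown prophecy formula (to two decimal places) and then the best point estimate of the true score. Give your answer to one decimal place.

Spearman-Brown: ρ = 2r/(1 + r) = 2(0.58)/(1 + 0.58) = 1.160/1.58 = 0.7342 → 0.73
T̂ = 0.73(20) + 0.27(24) = 14.60 + 6.48 = 21.08 → 21.1

21.1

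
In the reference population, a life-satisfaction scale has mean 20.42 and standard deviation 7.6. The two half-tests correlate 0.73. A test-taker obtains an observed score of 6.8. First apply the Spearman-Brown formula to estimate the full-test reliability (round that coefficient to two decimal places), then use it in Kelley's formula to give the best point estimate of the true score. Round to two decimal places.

Spearman-Brown: ρ = 2r/(1 + r) = 2(0.73)/(1 + 0.73) = 1.460/1.73 = 0.8439 → 0.84
T̂ = 0.84(6.8) + 0.16(20.42) = 5.712 + 3.2672 = 8.979 → 8.98

8.98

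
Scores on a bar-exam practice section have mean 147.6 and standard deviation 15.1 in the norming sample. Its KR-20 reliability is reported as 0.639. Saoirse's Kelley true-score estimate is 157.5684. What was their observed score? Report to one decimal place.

T̂ = ρX + (1 − ρ)μ  ⇒  X = (T̂ − (1 − ρ)μ) / ρ
X = (157.5684 − 0.361 × 147.6) / 0.639 = (157.5684 − 53.2836) / 0.639 = 104.2848 / 0.639 = 163.200

163.2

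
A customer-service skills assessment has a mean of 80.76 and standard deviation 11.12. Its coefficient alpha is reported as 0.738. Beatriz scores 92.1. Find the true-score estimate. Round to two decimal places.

T̂ = 0.738(92.1) + 0.262(80.76) = 67.9698 + 21.15912 = 89.129 → 89.13

89.13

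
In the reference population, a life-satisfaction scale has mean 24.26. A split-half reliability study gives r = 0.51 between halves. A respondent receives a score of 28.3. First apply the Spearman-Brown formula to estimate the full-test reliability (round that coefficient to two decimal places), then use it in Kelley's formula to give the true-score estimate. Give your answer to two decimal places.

Spearman-Brown: ρ = 2r/(1 + r) = 2(0.51)/(1 + 0.51) = 1.020/1.51 = 0.6755 → 0.68
Weight the observed score by reliability and the mean by (1 − reliability): T̂ = 0.68·28.3 + 0.32·24.26 = 19.244 + 7.7632 = 27.007.

27.01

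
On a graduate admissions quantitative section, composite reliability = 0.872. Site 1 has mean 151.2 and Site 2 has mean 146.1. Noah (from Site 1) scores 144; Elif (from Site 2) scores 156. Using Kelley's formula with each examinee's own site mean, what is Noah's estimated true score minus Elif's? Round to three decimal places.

T̂_Noah = 0.872(144) + 0.128(151.2) = 144.92160
T̂_Elif = 0.872(156) + 0.128(146.1) = 154.73280
Difference = 144.92160 − 154.73280 = -9.81120

-9.811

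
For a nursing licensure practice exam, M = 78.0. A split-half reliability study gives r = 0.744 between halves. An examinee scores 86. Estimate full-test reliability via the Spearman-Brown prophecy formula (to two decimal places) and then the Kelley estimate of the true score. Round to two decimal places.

84.80

Spearman-Brown: ρ = 2r/(1 + r) = 2(0.744)/(1 + 0.744) = 1.4880/1.744 = 0.8532 → 0.85
T̂ = ρX + (1 − ρ)μ
  = 0.85 × 86 + 0.15 × 78.0
  = 73.10 + 11.700
  = 84.800
  ≈ 84.80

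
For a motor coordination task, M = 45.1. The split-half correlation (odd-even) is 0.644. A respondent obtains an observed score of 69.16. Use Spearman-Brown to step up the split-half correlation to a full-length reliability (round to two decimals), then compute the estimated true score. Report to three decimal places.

63.867

Spearman-Brown: ρ = 2r/(1 + r) = 2(0.644)/(1 + 0.644) = 1.2880/1.644 = 0.7835 → 0.78
Weight the observed score by reliability and the mean by (1 − reliability): T̂ = 0.78·69.16 + 0.22·45.1 = 53.9448 + 9.922 = 63.8668.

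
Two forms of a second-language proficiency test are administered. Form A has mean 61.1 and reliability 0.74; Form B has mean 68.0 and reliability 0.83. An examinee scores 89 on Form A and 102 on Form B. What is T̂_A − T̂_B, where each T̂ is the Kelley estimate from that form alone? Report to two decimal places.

T̂_A = 0.74(89) + 0.26(61.1) = 81.7460
T̂_B = 0.83(102) + 0.17(68.0) = 96.2200
T̂_A − T̂_B = -14.4740

-14.47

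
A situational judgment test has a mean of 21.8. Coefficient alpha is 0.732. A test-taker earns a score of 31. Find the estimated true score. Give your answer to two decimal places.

28.53

Kelley's formula gives T̂ = 0.732·31 + 0.268·21.8 = 22.692 + 5.8424 = 28.534.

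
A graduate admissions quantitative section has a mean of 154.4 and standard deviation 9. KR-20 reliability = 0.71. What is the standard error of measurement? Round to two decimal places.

4.85

SEM = SD · √(1 − ρ) = 9 × √0.29 = 9 × 0.5385 = 4.847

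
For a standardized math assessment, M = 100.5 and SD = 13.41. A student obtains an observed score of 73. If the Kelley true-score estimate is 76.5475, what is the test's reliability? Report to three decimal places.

T̂ = ρX + (1 − ρ)μ  ⇒  T̂ − μ = ρ(X − μ)
ρ = (T̂ − μ)/(X − μ) = (76.5475 − 100.5) / (73 − 100.5) = -23.9525 / -27.5 = 0.87100

0.871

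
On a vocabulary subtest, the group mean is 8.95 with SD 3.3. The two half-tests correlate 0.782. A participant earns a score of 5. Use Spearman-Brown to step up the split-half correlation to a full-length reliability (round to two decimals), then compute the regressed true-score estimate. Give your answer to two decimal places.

Spearman-Brown: ρ = 2r/(1 + r) = 2(0.782)/(1 + 0.782) = 1.5640/1.782 = 0.8777 → 0.88
Weight the observed score by reliability and the mean by (1 − reliability): T̂ = 0.88·5 + 0.12·8.95 = 4.40 + 1.0740 = 5.474.

5.47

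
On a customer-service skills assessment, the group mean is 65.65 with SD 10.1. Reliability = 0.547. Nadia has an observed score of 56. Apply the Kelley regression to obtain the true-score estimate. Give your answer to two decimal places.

60.37

Weight the observed score by reliability and the mean by (1 − reliability): T̂ = 0.547·56 + 0.453·65.65 = 30.632 + 29.73945 = 60.371.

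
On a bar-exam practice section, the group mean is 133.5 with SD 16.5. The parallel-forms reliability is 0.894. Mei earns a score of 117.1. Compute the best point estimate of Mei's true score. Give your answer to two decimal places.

118.84

Kelley's formula gives T̂ = 0.894·117.1 + 0.106·133.5 = 104.6874 + 14.1510 = 118.838.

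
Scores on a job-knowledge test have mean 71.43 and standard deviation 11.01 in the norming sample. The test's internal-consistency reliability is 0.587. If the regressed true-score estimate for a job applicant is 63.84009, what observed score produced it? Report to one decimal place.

58.5

T̂ = ρX + (1 − ρ)μ  ⇒  X = (T̂ − (1 − ρ)μ) / ρ
X = (63.84009 − 0.413 × 71.43) / 0.587 = (63.84009 − 29.50059) / 0.587 = 34.33950 / 0.587 = 58.500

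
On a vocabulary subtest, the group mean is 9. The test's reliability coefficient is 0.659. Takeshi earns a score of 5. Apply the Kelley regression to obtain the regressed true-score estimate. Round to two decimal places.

T̂ = 0.659(5) + 0.341(9) = 3.295 + 3.069 = 6.364 → 6.36

6.36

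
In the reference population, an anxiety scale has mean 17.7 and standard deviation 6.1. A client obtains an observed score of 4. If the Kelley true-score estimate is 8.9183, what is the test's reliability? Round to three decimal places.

T̂ = ρX + (1 − ρ)μ  ⇒  T̂ − μ = ρ(X − μ)
ρ = (T̂ − μ)/(X − μ) = (8.9183 − 17.7) / (4 − 17.7) = -8.7817 / -13.7 = 0.64100

0.641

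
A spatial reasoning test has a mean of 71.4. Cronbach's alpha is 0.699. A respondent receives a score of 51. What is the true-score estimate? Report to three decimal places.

57.140

T̂ = 0.699(51) + 0.301(71.4) = 35.649 + 21.4914 = 57.1404 → 57.140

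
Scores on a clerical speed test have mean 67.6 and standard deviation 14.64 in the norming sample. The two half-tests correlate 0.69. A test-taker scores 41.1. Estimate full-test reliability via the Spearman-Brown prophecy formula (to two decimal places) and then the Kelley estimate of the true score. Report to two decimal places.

45.87

Spearman-Brown: ρ = 2r/(1 + r) = 2(0.69)/(1 + 0.69) = 1.380/1.69 = 0.8166 → 0.82
T̂ = ρX + (1 − ρ)μ
  = 0.82 × 41.1 + 0.18 × 67.6
  = 33.702 + 12.168
  = 45.870
  ≈ 45.87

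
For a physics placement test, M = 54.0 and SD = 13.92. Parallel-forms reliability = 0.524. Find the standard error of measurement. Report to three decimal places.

9.604

SEM = SD · √(1 − ρ) = 13.92 × √0.476 = 13.92 × 0.6899 = 9.6038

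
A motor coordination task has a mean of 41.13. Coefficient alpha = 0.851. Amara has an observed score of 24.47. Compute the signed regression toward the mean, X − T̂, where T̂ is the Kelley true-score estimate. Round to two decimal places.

T̂ = 0.851(24.47) + 0.149(41.13) = 20.82397 + 6.12837 = 26.9523 → 26.952
X − T̂ = 24.47 − 26.952 = -2.482 → -2.48

-2.48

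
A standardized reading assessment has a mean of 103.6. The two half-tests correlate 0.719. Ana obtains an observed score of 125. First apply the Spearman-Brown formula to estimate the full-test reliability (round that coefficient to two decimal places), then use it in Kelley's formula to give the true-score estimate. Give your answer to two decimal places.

Spearman-Brown: ρ = 2r/(1 + r) = 2(0.719)/(1 + 0.719) = 1.4380/1.719 = 0.8365 → 0.84
T̂ = 0.84(125) + 0.16(103.6) = 105.00 + 16.576 = 121.576 → 121.58

121.58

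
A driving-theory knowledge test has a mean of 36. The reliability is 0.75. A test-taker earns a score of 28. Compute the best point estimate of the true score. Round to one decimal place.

30.0

T̂ = 0.75(28) + 0.25(36) = 21.00 + 9.00 = 30.00 → 30.0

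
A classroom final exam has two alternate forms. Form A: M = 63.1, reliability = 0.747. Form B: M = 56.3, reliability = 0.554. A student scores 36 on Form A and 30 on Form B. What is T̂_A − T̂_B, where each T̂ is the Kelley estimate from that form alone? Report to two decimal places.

1.13

T̂_A = 0.747(36) + 0.253(63.1) = 42.8563
T̂_B = 0.554(30) + 0.446(56.3) = 41.7298
T̂_A − T̂_B = 1.1265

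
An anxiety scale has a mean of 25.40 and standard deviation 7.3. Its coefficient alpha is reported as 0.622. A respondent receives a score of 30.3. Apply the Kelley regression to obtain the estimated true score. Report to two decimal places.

Weight the observed score by reliability and the mean by (1 − reliability): T̂ = 0.622·30.3 + 0.378·25.40 = 18.8466 + 9.60120 = 28.448.

28.45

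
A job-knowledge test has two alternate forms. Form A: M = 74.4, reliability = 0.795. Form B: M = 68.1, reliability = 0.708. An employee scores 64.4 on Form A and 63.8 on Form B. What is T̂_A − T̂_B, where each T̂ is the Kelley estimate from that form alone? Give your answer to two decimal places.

1.39

T̂_A = 0.795(64.4) + 0.205(74.4) = 66.4500
T̂_B = 0.708(63.8) + 0.292(68.1) = 65.0556
T̂_A − T̂_B = 1.3944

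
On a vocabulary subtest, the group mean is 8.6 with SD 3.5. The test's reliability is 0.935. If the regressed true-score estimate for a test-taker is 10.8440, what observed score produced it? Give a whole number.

T̂ = ρX + (1 − ρ)μ  ⇒  X = (T̂ − (1 − ρ)μ) / ρ
X = (10.8440 − 0.065 × 8.6) / 0.935 = (10.8440 − 0.5590) / 0.935 = 10.2850 / 0.935 = 11.00

11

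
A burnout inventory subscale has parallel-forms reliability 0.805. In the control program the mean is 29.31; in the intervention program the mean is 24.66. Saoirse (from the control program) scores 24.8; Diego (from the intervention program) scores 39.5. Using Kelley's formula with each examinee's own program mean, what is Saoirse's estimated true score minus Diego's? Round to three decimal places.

T̂_Saoirse = 0.805(24.8) + 0.195(29.31) = 25.67945
T̂_Diego = 0.805(39.5) + 0.195(24.66) = 36.60620
Difference = 25.67945 − 36.60620 = -10.92675

-10.927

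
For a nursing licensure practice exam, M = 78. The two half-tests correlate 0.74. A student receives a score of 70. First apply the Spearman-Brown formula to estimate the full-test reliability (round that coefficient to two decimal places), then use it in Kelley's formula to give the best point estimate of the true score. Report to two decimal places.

Spearman-Brown: ρ = 2r/(1 + r) = 2(0.74)/(1 + 0.74) = 1.480/1.74 = 0.8506 → 0.85
T̂ = 0.85(70) + 0.15(78) = 59.50 + 11.70 = 71.200 → 71.20

71.20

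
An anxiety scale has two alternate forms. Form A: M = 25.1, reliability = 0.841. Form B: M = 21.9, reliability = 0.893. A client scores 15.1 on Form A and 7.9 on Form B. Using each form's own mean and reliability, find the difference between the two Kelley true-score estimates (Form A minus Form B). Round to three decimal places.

T̂_A = 0.841(15.1) + 0.159(25.1) = 16.69000
T̂_B = 0.893(7.9) + 0.107(21.9) = 9.39800
T̂_A − T̂_B = 7.29200

7.292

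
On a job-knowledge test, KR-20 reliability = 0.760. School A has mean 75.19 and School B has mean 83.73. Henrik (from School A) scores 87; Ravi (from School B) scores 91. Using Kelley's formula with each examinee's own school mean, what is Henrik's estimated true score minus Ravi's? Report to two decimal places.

-5.09

T̂_Henrik = 0.760(87) + 0.240(75.19) = 84.1656
T̂_Ravi = 0.760(91) + 0.240(83.73) = 89.2552
Difference = 84.1656 − 89.2552 = -5.0896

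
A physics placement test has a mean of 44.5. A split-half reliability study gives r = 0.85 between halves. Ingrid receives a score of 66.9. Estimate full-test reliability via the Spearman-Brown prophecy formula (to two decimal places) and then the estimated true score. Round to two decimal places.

Spearman-Brown: ρ = 2r/(1 + r) = 2(0.85)/(1 + 0.85) = 1.700/1.85 = 0.9189 → 0.92
T̂ = 0.92(66.9) + 0.08(44.5) = 61.548 + 3.560 = 65.108 → 65.11

65.11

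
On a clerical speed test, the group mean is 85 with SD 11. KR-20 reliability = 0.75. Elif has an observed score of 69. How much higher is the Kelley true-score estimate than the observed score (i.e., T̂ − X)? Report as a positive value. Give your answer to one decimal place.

T̂ = ρX + (1 − ρ)μ
  = 0.75 × 69 + 0.25 × 85
  = 51.75 + 21.25
  = 73.000
  ≈ 73.00
T̂ − X = 73.00 − 69 = 4.00 → 4.0

4.0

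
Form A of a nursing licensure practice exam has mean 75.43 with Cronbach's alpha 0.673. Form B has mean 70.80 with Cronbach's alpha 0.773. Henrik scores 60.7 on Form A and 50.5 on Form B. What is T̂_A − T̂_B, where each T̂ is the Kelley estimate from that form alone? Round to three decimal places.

10.409

T̂_A = 0.673(60.7) + 0.327(75.43) = 65.51671
T̂_B = 0.773(50.5) + 0.227(70.80) = 55.10810
T̂_A − T̂_B = 10.40861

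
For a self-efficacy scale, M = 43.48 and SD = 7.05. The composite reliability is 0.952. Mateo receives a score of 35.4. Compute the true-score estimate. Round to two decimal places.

35.79

T̂ = ρX + (1 − ρ)μ
  = 0.952 × 35.4 + 0.048 × 43.48
  = 33.7008 + 2.08704
  = 35.788
  ≈ 35.79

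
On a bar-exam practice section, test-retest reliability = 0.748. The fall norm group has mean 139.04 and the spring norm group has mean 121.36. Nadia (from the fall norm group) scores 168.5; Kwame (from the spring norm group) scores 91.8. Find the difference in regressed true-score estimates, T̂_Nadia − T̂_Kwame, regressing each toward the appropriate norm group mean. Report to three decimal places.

61.827

T̂_Nadia = 0.748(168.5) + 0.252(139.04) = 161.07608
T̂_Kwame = 0.748(91.8) + 0.252(121.36) = 99.24912
Difference = 161.07608 − 99.24912 = 61.82696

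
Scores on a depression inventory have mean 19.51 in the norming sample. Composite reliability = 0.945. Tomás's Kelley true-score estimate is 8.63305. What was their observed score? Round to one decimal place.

8.0

T̂ = ρX + (1 − ρ)μ  ⇒  X = (T̂ − (1 − ρ)μ) / ρ
X = (8.63305 − 0.055 × 19.51) / 0.945 = (8.63305 − 1.07305) / 0.945 = 7.56000 / 0.945 = 8.000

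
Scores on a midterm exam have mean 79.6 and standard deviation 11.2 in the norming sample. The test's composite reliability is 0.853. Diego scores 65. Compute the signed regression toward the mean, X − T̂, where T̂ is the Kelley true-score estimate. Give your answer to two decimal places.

T̂ = 0.853(65) + 0.147(79.6) = 55.445 + 11.7012 = 67.1462 → 67.146
X − T̂ = 65 − 67.146 = -2.146 → -2.15

-2.15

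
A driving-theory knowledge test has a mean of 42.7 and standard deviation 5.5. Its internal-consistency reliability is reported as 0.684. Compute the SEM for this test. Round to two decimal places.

3.09

SEM = SD · √(1 − ρ) = 5.5 × √0.316 = 5.5 × 0.5621 = 3.092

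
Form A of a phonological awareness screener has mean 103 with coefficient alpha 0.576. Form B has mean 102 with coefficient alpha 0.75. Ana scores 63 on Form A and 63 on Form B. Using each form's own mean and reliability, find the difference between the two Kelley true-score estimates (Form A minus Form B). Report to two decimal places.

7.21

T̂_A = 0.576(63) + 0.424(103) = 79.9600
T̂_B = 0.75(63) + 0.25(102) = 72.7500
T̂_A − T̂_B = 7.2100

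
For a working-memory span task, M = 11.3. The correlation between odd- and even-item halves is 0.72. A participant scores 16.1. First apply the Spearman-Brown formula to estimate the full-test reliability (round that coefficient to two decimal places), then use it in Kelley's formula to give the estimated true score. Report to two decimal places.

Spearman-Brown: ρ = 2r/(1 + r) = 2(0.72)/(1 + 0.72) = 1.440/1.72 = 0.8372 → 0.84
T̂ = ρX + (1 − ρ)μ
  = 0.84 × 16.1 + 0.16 × 11.3
  = 13.524 + 1.808
  = 15.332
  ≈ 15.33

15.33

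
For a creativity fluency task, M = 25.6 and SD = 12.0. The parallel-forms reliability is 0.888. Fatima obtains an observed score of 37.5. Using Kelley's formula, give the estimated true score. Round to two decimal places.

36.17

T̂ = ρX + (1 − ρ)μ
  = 0.888 × 37.5 + 0.112 × 25.6
  = 33.3000 + 2.8672
  = 36.167
  ≈ 36.17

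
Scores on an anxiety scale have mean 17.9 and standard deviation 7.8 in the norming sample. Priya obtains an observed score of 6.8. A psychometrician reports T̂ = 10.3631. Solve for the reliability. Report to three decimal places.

0.679

T̂ = ρX + (1 − ρ)μ  ⇒  T̂ − μ = ρ(X − μ)
ρ = (T̂ − μ)/(X − μ) = (10.3631 − 17.9) / (6.8 − 17.9) = -7.5369 / -11.1 = 0.67900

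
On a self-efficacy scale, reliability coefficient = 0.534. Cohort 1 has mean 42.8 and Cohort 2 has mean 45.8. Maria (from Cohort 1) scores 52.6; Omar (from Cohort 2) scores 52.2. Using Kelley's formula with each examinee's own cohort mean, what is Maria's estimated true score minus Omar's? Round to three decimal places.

-1.184

T̂_Maria = 0.534(52.6) + 0.466(42.8) = 48.03320
T̂_Omar = 0.534(52.2) + 0.466(45.8) = 49.21760
Difference = 48.03320 − 49.21760 = -1.18440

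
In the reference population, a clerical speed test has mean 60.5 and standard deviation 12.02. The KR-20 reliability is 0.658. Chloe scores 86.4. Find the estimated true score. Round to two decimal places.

77.54

T̂ = 0.658(86.4) + 0.342(60.5) = 56.8512 + 20.6910 = 77.542 → 77.54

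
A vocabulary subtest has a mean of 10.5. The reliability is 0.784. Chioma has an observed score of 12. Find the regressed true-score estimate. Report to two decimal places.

Regress the observed score toward the mean by the unreliability: T̂ = 0.784·12 + 0.216·10.5 = 9.408 + 2.2680 = 11.676.

11.68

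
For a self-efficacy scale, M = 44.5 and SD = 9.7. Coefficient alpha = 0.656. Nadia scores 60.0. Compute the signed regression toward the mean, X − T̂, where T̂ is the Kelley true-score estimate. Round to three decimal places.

T̂ = 0.656(60.0) + 0.344(44.5) = 39.3600 + 15.3080 = 54.66800 → 54.6680
X − T̂ = 60.0 − 54.6680 = 5.3320 → 5.332

5.332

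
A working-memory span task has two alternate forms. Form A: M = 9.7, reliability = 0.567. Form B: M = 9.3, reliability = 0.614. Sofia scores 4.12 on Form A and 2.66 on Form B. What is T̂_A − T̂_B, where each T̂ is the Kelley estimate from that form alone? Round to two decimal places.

T̂_A = 0.567(4.12) + 0.433(9.7) = 6.5361
T̂_B = 0.614(2.66) + 0.386(9.3) = 5.2230
T̂_A − T̂_B = 1.3131

1.31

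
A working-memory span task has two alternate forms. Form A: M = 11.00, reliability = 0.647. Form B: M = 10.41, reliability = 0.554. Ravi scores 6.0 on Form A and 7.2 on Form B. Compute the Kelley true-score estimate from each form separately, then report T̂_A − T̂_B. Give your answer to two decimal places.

T̂_A = 0.647(6.0) + 0.353(11.00) = 7.7650
T̂_B = 0.554(7.2) + 0.446(10.41) = 8.6317
T̂_A − T̂_B = -0.8667

-0.87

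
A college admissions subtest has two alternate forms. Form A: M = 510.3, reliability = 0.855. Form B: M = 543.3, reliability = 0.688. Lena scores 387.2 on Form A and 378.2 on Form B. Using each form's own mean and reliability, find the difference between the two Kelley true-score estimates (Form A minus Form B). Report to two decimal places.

-24.66

T̂_A = 0.855(387.2) + 0.145(510.3) = 405.0495
T̂_B = 0.688(378.2) + 0.312(543.3) = 429.7112
T̂_A − T̂_B = -24.6617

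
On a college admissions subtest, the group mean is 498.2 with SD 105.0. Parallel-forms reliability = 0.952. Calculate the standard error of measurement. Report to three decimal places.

SEM = SD · √(1 − ρ) = 105.0 × √0.048 = 105.0 × 0.2191 = 23.0043

23.004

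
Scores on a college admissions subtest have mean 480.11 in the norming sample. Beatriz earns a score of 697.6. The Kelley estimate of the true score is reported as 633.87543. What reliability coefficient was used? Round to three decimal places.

0.707

T̂ = ρX + (1 − ρ)μ  ⇒  T̂ − μ = ρ(X − μ)
ρ = (T̂ − μ)/(X − μ) = (633.87543 − 480.11) / (697.6 − 480.11) = 153.76543 / 217.49 = 0.70700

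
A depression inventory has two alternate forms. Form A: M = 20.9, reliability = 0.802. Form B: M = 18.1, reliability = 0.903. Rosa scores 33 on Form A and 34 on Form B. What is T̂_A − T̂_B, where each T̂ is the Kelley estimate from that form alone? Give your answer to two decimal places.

-1.85

T̂_A = 0.802(33) + 0.198(20.9) = 30.6042
T̂_B = 0.903(34) + 0.097(18.1) = 32.4577
T̂_A − T̂_B = -1.8535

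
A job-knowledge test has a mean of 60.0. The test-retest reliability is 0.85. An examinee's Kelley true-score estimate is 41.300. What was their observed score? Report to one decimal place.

38.0

T̂ = ρX + (1 − ρ)μ  ⇒  X = (T̂ − (1 − ρ)μ) / ρ
X = (41.300 − 0.15 × 60.0) / 0.85 = (41.300 − 9.000) / 0.85 = 32.300 / 0.85 = 38.000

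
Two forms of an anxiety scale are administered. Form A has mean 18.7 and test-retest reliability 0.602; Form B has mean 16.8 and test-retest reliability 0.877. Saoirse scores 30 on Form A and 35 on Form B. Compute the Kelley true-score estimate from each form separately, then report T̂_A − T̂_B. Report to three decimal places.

-7.259

T̂_A = 0.602(30) + 0.398(18.7) = 25.50260
T̂_B = 0.877(35) + 0.123(16.8) = 32.76140
T̂_A − T̂_B = -7.25880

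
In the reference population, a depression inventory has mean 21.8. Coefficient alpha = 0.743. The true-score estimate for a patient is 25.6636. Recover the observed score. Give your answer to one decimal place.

27.0

T̂ = ρX + (1 − ρ)μ  ⇒  X = (T̂ − (1 − ρ)μ) / ρ
X = (25.6636 − 0.257 × 21.8) / 0.743 = (25.6636 − 5.6026) / 0.743 = 20.0610 / 0.743 = 27.000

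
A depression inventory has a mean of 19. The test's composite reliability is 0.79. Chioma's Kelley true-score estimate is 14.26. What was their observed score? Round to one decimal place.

T̂ = ρX + (1 − ρ)μ  ⇒  X = (T̂ − (1 − ρ)μ) / ρ
X = (14.26 − 0.21 × 19) / 0.79 = (14.26 − 3.99) / 0.79 = 10.27 / 0.79 = 13.000

13.0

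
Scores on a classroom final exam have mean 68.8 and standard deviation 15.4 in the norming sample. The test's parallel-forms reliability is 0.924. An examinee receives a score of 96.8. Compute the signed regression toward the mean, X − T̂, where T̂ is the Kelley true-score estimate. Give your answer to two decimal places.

2.13

T̂ = ρX + (1 − ρ)μ
  = 0.924 × 96.8 + 0.076 × 68.8
  = 89.4432 + 5.2288
  = 94.6720
  ≈ 94.672
X − T̂ = 96.8 − 94.672 = 2.128 → 2.13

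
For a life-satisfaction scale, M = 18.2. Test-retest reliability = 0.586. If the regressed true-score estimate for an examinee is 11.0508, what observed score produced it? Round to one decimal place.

T̂ = ρX + (1 − ρ)μ  ⇒  X = (T̂ − (1 − ρ)μ) / ρ
X = (11.0508 − 0.414 × 18.2) / 0.586 = (11.0508 − 7.5348) / 0.586 = 3.5160 / 0.586 = 6.000

6.0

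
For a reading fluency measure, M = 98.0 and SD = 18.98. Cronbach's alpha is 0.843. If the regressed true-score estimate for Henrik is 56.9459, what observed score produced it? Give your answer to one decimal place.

49.3

T̂ = ρX + (1 − ρ)μ  ⇒  X = (T̂ − (1 − ρ)μ) / ρ
X = (56.9459 − 0.157 × 98.0) / 0.843 = (56.9459 − 15.3860) / 0.843 = 41.5599 / 0.843 = 49.300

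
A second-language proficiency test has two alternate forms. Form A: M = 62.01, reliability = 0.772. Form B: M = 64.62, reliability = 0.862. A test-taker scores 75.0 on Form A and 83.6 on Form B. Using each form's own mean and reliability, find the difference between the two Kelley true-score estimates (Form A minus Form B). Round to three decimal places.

-8.942

T̂_A = 0.772(75.0) + 0.228(62.01) = 72.03828
T̂_B = 0.862(83.6) + 0.138(64.62) = 80.98076
T̂_A − T̂_B = -8.94248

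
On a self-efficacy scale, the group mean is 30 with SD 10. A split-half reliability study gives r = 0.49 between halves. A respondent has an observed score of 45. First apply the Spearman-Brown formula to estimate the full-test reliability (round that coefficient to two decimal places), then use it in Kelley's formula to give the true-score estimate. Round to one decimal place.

39.9

Spearman-Brown: ρ = 2r/(1 + r) = 2(0.49)/(1 + 0.49) = 0.980/1.49 = 0.6577 → 0.66
Weight the observed score by reliability and the mean by (1 − reliability): T̂ = 0.66·45 + 0.34·30 = 29.70 + 10.20 = 39.90.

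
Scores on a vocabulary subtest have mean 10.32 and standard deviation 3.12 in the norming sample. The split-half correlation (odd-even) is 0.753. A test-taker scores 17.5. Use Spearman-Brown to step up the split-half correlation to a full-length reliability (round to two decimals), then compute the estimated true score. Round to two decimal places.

Spearman-Brown: ρ = 2r/(1 + r) = 2(0.753)/(1 + 0.753) = 1.5060/1.753 = 0.8591 → 0.86
T̂ = 0.86(17.5) + 0.14(10.32) = 15.050 + 1.4448 = 16.495 → 16.49

16.49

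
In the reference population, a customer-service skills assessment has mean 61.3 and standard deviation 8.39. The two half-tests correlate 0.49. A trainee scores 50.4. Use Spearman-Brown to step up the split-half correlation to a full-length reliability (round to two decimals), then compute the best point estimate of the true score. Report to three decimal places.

Spearman-Brown: ρ = 2r/(1 + r) = 2(0.49)/(1 + 0.49) = 0.980/1.49 = 0.6577 → 0.66
T̂ = 0.66(50.4) + 0.34(61.3) = 33.264 + 20.842 = 54.1060 → 54.106

54.106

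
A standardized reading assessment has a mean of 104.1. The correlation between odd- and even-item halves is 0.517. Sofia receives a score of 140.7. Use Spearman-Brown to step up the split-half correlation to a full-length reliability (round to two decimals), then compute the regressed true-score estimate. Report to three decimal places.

Spearman-Brown: ρ = 2r/(1 + r) = 2(0.517)/(1 + 0.517) = 1.0340/1.517 = 0.6816 → 0.68
T̂ = ρX + (1 − ρ)μ
  = 0.68 × 140.7 + 0.32 × 104.1
  = 95.676 + 33.312
  = 128.9880
  ≈ 128.988

128.988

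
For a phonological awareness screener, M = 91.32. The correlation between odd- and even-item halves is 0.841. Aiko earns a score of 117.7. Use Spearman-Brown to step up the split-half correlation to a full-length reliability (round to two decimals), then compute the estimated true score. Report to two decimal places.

115.33

Spearman-Brown: ρ = 2r/(1 + r) = 2(0.841)/(1 + 0.841) = 1.6820/1.841 = 0.9136 → 0.91
Kelley's formula gives T̂ = 0.91·117.7 + 0.09·91.32 = 107.107 + 8.2188 = 115.326.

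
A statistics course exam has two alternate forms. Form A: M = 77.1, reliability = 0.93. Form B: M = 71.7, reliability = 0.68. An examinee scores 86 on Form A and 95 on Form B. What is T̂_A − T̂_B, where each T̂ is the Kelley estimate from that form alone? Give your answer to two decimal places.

-2.17

T̂_A = 0.93(86) + 0.07(77.1) = 85.3770
T̂_B = 0.68(95) + 0.32(71.7) = 87.5440
T̂_A − T̂_B = -2.1670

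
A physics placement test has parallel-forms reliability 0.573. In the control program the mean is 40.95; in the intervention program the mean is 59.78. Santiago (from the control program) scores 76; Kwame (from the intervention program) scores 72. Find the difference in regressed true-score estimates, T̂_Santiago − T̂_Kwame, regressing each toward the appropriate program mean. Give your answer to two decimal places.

-5.75

T̂_Santiago = 0.573(76) + 0.427(40.95) = 61.0336
T̂_Kwame = 0.573(72) + 0.427(59.78) = 66.7821
Difference = 61.0336 − 66.7821 = -5.7484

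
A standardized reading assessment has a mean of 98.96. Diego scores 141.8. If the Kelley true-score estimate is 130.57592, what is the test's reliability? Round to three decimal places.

T̂ = ρX + (1 − ρ)μ  ⇒  T̂ − μ = ρ(X − μ)
ρ = (T̂ − μ)/(X − μ) = (130.57592 − 98.96) / (141.8 − 98.96) = 31.61592 / 42.84 = 0.73800

0.738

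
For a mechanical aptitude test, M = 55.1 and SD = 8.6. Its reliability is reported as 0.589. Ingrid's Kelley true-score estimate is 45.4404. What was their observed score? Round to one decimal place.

38.7

T̂ = ρX + (1 − ρ)μ  ⇒  X = (T̂ − (1 − ρ)μ) / ρ
X = (45.4404 − 0.411 × 55.1) / 0.589 = (45.4404 − 22.6461) / 0.589 = 22.7943 / 0.589 = 38.700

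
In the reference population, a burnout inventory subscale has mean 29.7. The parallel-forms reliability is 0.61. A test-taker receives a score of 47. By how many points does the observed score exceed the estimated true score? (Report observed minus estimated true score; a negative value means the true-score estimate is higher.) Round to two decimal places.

6.75

T̂ = ρX + (1 − ρ)μ
  = 0.61 × 47 + 0.39 × 29.7
  = 28.67 + 11.583
  = 40.2530
  ≈ 40.253
X − T̂ = 47 − 40.253 = 6.747 → 6.75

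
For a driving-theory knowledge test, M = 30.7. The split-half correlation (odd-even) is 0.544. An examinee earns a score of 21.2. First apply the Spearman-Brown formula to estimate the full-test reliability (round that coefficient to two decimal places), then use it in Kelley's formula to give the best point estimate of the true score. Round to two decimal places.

24.05

Spearman-Brown: ρ = 2r/(1 + r) = 2(0.544)/(1 + 0.544) = 1.0880/1.544 = 0.7047 → 0.70
T̂ = ρX + (1 − ρ)μ
  = 0.70 × 21.2 + 0.30 × 30.7
  = 14.840 + 9.210
  = 24.050
  ≈ 24.05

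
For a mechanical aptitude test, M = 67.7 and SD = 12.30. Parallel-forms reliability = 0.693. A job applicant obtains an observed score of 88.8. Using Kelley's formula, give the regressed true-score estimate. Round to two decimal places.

82.32

T̂ = ρX + (1 − ρ)μ
  = 0.693 × 88.8 + 0.307 × 67.7
  = 61.5384 + 20.7839
  = 82.322
  ≈ 82.32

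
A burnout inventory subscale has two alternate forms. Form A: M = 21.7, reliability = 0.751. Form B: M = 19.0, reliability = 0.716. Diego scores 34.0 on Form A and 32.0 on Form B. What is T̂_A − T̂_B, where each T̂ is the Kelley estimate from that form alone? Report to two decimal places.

T̂_A = 0.751(34.0) + 0.249(21.7) = 30.9373
T̂_B = 0.716(32.0) + 0.284(19.0) = 28.3080
T̂_A − T̂_B = 2.6293

2.63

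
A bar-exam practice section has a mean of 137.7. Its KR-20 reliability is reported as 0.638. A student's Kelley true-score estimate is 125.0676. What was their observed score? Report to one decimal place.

T̂ = ρX + (1 − ρ)μ  ⇒  X = (T̂ − (1 − ρ)μ) / ρ
X = (125.0676 − 0.362 × 137.7) / 0.638 = (125.0676 − 49.8474) / 0.638 = 75.2202 / 0.638 = 117.900

117.9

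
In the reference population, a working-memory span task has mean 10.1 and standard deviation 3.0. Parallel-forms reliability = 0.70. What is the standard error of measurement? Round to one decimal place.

1.6

SEM = SD · √(1 − ρ) = 3.0 × √0.30 = 3.0 × 0.5477 = 1.643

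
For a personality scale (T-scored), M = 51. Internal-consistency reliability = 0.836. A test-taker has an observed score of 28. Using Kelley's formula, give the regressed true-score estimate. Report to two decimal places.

Regress the observed score toward the mean by the unreliability: T̂ = 0.836·28 + 0.164·51 = 23.408 + 8.364 = 31.772.

31.77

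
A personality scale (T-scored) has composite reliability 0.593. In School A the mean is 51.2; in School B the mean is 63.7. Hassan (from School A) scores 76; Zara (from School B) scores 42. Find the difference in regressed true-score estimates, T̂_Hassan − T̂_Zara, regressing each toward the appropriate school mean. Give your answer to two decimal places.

T̂_Hassan = 0.593(76) + 0.407(51.2) = 65.9064
T̂_Zara = 0.593(42) + 0.407(63.7) = 50.8319
Difference = 65.9064 − 50.8319 = 15.0745

15.07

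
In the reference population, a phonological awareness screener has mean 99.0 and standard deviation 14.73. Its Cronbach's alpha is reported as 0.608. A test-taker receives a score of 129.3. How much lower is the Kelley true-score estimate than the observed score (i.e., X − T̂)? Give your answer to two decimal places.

Regress the observed score toward the mean by the unreliability: T̂ = 0.608·129.3 + 0.392·99.0 = 78.6144 + 38.8080 = 117.4224.
X − T̂ = 129.3 − 117.422 = 11.878 → 11.88

11.88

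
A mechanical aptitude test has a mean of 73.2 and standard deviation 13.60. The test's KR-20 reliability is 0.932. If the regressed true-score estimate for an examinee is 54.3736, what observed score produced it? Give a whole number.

53

T̂ = ρX + (1 − ρ)μ  ⇒  X = (T̂ − (1 − ρ)μ) / ρ
X = (54.3736 − 0.068 × 73.2) / 0.932 = (54.3736 − 4.9776) / 0.932 = 49.3960 / 0.932 = 53.00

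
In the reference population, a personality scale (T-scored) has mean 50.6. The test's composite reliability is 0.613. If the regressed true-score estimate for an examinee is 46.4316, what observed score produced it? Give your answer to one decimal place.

43.8

T̂ = ρX + (1 − ρ)μ  ⇒  X = (T̂ − (1 − ρ)μ) / ρ
X = (46.4316 − 0.387 × 50.6) / 0.613 = (46.4316 − 19.5822) / 0.613 = 26.8494 / 0.613 = 43.800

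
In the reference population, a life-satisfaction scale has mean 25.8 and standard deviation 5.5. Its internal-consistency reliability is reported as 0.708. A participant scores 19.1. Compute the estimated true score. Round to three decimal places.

T̂ = 0.708(19.1) + 0.292(25.8) = 13.5228 + 7.5336 = 21.0564 → 21.056

21.056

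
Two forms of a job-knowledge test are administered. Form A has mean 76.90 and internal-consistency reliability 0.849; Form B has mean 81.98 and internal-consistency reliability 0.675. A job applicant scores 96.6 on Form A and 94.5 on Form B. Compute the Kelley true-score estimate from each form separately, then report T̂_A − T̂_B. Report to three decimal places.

T̂_A = 0.849(96.6) + 0.151(76.90) = 93.62530
T̂_B = 0.675(94.5) + 0.325(81.98) = 90.43100
T̂_A − T̂_B = 3.19430

3.194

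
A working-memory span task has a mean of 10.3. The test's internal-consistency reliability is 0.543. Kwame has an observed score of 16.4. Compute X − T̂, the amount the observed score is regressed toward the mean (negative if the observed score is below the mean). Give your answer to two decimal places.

2.79

Kelley's formula gives T̂ = 0.543·16.4 + 0.457·10.3 = 8.9052 + 4.7071 = 13.6123.
X − T̂ = 16.4 − 13.612 = 2.788 → 2.79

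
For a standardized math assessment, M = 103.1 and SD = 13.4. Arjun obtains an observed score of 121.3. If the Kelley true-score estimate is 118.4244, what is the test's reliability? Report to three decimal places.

0.842

T̂ = ρX + (1 − ρ)μ  ⇒  T̂ − μ = ρ(X − μ)
ρ = (T̂ − μ)/(X − μ) = (118.4244 − 103.1) / (121.3 − 103.1) = 15.3244 / 18.2 = 0.84200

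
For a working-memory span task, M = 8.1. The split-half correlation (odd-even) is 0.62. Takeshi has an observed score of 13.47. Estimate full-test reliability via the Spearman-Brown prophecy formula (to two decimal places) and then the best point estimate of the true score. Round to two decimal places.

12.23

Spearman-Brown: ρ = 2r/(1 + r) = 2(0.62)/(1 + 0.62) = 1.240/1.62 = 0.7654 → 0.77
T̂ = ρX + (1 − ρ)μ
  = 0.77 × 13.47 + 0.23 × 8.1
  = 10.3719 + 1.863
  = 12.235
  ≈ 12.23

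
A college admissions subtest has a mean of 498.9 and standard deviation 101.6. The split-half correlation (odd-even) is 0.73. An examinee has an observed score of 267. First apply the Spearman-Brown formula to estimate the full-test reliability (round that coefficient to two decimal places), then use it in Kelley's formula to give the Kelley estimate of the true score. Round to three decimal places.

Spearman-Brown: ρ = 2r/(1 + r) = 2(0.73)/(1 + 0.73) = 1.460/1.73 = 0.8439 → 0.84
T̂ = ρX + (1 − ρ)μ
  = 0.84 × 267 + 0.16 × 498.9
  = 224.28 + 79.824
  = 304.1040
  ≈ 304.104

304.104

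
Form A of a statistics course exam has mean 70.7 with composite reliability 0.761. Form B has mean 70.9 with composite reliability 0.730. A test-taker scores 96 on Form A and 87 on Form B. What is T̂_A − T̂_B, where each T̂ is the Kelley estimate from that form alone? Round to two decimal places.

7.30

T̂_A = 0.761(96) + 0.239(70.7) = 89.9533
T̂_B = 0.730(87) + 0.270(70.9) = 82.6530
T̂_A − T̂_B = 7.3003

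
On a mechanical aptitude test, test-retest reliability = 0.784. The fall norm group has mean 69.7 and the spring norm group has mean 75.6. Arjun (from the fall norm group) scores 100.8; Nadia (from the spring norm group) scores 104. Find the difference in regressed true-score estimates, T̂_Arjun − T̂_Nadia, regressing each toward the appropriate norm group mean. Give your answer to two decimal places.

T̂_Arjun = 0.784(100.8) + 0.216(69.7) = 94.0824
T̂_Nadia = 0.784(104) + 0.216(75.6) = 97.8656
Difference = 94.0824 − 97.8656 = -3.7832

-3.78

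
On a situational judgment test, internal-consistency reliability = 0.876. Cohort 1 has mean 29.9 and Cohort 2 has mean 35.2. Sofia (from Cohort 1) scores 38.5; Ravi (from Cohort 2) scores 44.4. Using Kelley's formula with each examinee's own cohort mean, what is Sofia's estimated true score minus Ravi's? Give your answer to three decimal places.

-5.826

T̂_Sofia = 0.876(38.5) + 0.124(29.9) = 37.43360
T̂_Ravi = 0.876(44.4) + 0.124(35.2) = 43.25920
Difference = 37.43360 − 43.25920 = -5.82560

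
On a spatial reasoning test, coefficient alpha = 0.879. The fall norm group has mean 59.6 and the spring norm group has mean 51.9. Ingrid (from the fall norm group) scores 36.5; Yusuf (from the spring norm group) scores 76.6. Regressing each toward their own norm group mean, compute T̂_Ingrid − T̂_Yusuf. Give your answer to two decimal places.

-34.32

T̂_Ingrid = 0.879(36.5) + 0.121(59.6) = 39.2951
T̂_Yusuf = 0.879(76.6) + 0.121(51.9) = 73.6113
Difference = 39.2951 − 73.6113 = -34.3162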